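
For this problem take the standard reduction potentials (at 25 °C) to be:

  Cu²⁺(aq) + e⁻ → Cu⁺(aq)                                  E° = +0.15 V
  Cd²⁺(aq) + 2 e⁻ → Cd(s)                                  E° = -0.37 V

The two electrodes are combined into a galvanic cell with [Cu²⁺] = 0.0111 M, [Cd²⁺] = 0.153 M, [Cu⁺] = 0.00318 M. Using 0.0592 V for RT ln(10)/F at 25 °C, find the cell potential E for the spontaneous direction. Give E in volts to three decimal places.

+0.576 V

Cu²⁺/Cu⁺ is the cathode (higher E°), Cd²⁺/Cd the anode: E°cell = +0.15 − (-0.37) = +0.52 V, n = 2.
Overall: 2 Cu²⁺(aq) + Cd(s) → 2 Cu⁺(aq) + Cd²⁺(aq)
Q = [Cu⁺]^2·[Cd²⁺] / ([Cu²⁺]^2); log Q = -1.901.
E = E° − (0.0592/n) log Q = +0.52 − (0.0592/2)(-1.901) = +0.576 V.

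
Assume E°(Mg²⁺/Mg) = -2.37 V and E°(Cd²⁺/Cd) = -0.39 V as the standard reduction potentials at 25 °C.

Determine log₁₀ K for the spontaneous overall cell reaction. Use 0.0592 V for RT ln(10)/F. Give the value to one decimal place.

66.9

Cathode: Cd²⁺/Cd; anode: Mg²⁺/Mg. E°cell = +1.98 V, n = 2.
log K = nE°cell / 0.0592 = (2)(+1.98) / 0.0592 = 66.9.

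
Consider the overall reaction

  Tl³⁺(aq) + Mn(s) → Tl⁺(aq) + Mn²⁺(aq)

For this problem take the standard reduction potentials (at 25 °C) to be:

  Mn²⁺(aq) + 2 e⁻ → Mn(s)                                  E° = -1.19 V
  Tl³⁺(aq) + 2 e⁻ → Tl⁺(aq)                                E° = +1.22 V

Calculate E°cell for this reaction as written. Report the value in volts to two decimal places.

The Tl³⁺/Tl⁺ couple has the higher reduction potential, so it is the cathode; Mn²⁺/Mn is oxidised at the anode.
E°cell = E°(cathode) − E°(anode) = (+1.22) − (-1.19) = +2.41 V.

+2.41 V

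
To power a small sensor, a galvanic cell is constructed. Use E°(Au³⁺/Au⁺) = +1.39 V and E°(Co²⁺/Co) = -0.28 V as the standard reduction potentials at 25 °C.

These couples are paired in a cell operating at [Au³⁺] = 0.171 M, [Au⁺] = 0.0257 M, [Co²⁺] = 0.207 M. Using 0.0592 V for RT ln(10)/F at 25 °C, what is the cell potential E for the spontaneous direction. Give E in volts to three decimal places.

Au³⁺/Au⁺ is the cathode (higher E°), Co²⁺/Co the anode: E°cell = +1.39 − (-0.28) = +1.67 V, n = 2.
Overall: Au³⁺(aq) + Co(s) → Au⁺(aq) + Co²⁺(aq)
Q = [Au⁺]·[Co²⁺] / ([Au³⁺]); log Q = -1.507.
E = E° − (0.0592/n) log Q = +1.67 − (0.0592/2)(-1.507) = +1.715 V.

+1.715 V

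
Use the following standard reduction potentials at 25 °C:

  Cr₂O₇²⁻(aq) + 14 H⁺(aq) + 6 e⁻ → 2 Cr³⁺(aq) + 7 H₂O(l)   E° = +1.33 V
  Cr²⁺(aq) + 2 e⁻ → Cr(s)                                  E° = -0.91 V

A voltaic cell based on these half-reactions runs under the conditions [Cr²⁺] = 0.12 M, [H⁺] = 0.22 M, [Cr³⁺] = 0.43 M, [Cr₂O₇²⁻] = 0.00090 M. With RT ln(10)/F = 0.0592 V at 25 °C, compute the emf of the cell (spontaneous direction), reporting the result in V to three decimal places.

+2.154 V

Cr₂O₇²⁻/Cr³⁺ is the cathode (higher E°), Cr²⁺/Cr the anode: E°cell = +1.33 − (-0.91) = +2.24 V, n = 6.
Overall: Cr₂O₇²⁻(aq) + 14 H⁺(aq) + 3 Cr(s) → 2 Cr³⁺(aq) + 7 H₂O(l) + 3 Cr²⁺(aq)
Q = [Cr³⁺]^2·[Cr²⁺]^3 / ([Cr₂O₇²⁻]·[H⁺]^14); log Q = 8.756.
E = E° − (0.0592/n) log Q = +2.24 − (0.0592/6)(8.756) = +2.154 V.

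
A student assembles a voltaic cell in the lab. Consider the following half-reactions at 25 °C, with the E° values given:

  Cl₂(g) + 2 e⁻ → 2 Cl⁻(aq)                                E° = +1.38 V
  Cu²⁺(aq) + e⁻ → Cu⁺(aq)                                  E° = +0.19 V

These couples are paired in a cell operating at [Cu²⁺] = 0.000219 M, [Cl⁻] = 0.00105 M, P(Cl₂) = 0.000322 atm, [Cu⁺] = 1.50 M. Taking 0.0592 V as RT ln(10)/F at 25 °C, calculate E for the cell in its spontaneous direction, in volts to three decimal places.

Cl₂/Cl⁻ is the cathode (higher E°), Cu²⁺/Cu⁺ the anode: E°cell = +1.38 − (+0.19) = +1.19 V, n = 2.
Overall: Cl₂(g) + 2 Cu⁺(aq) → 2 Cl⁻(aq) + 2 Cu²⁺(aq)
Q = [Cl⁻]^2·[Cu²⁺]^2 / (P(Cl₂)·[Cu⁺]^2); log Q = -10.137.
E = E° − (0.0592/n) log Q = +1.19 − (0.0592/2)(-10.137) = +1.490 V.

+1.490 V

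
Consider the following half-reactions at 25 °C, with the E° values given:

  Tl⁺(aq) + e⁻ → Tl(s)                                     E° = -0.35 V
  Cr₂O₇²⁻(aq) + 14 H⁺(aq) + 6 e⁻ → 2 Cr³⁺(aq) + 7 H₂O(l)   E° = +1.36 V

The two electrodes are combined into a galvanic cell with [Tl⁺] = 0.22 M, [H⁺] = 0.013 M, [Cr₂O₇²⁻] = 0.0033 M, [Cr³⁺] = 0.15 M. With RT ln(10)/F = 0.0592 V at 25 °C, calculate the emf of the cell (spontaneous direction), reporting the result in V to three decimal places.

Cr₂O₇²⁻/Cr³⁺ is the cathode (higher E°), Tl⁺/Tl the anode: E°cell = +1.36 − (-0.35) = +1.71 V, n = 6.
Overall: Cr₂O₇²⁻(aq) + 14 H⁺(aq) + 6 Tl(s) → 2 Cr³⁺(aq) + 7 H₂O(l) + 6 Tl⁺(aq)
Q = [Cr³⁺]^2·[Tl⁺]^6 / ([Cr₂O₇²⁻]·[H⁺]^14); log Q = 23.293.
E = E° − (0.0592/n) log Q = +1.71 − (0.0592/6)(23.293) = +1.480 V.

+1.480 V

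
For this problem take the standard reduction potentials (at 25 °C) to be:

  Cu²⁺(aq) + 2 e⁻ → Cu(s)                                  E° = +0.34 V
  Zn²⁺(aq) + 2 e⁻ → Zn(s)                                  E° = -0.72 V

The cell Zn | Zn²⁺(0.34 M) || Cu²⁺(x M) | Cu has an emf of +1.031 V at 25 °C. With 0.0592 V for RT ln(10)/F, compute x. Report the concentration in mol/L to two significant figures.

0.036 M

Cu²⁺/Cu is the cathode, Zn²⁺/Zn the anode: E°cell = +1.06 V, n = 2.
Overall reaction: Cu²⁺(aq) + Zn(s) → Cu(s) + Zn²⁺(aq); Q = [Zn²⁺]^1/[Cu²⁺]^1.
From E = E° − (0.0592/n) log Q: log Q = (E° − E)·n/0.0592 = (+1.06 − (+1.031))·2/0.0592 = 0.9797.
So 1·log[Cu²⁺] = 1·log(0.34) − log Q = -0.4685 − (0.9797) = -1.4482; [Cu²⁺] = 10^(-1.4482) ≈ 0.036 M.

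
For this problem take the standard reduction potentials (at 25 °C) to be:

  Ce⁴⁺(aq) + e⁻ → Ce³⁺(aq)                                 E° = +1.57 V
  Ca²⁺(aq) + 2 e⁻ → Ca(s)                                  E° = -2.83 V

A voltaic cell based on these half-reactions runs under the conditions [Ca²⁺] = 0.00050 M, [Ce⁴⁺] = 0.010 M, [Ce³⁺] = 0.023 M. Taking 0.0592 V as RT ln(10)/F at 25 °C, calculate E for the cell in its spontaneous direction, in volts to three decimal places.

+4.476 V

Ce⁴⁺/Ce³⁺ is the cathode (higher E°), Ca²⁺/Ca the anode: E°cell = +1.57 − (-2.83) = +4.40 V, n = 2.
Overall: 2 Ce⁴⁺(aq) + Ca(s) → 2 Ce³⁺(aq) + Ca²⁺(aq)
Q = [Ce³⁺]^2·[Ca²⁺] / ([Ce⁴⁺]^2); log Q = -2.578.
E = E° − (0.0592/n) log Q = +4.40 − (0.0592/2)(-2.578) = +4.476 V.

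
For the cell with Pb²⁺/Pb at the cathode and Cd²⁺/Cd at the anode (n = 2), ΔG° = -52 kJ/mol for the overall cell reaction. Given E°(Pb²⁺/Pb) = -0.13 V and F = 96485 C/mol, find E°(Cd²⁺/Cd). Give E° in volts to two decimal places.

-0.40 V

E°cell = −ΔG°/(nF) = −(-52×10³)/((2)(96485)) = +0.269 V.
Since Pb²⁺/Pb is the cathode and Cd²⁺/Cd the anode, E°cell = E°(Pb²⁺/Pb) − E°(Cd²⁺/Cd).
So E°(Cd²⁺/Cd) = E°(Pb²⁺/Pb) − E°cell = (-0.13) − (+0.269) = -0.40 V.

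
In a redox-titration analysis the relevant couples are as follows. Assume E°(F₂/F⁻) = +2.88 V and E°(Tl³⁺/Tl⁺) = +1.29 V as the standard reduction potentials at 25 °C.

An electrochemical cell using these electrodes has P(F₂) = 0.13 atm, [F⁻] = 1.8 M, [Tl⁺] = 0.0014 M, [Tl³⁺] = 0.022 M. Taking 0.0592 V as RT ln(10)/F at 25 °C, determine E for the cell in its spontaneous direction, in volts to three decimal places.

F₂/F⁻ is the cathode (higher E°), Tl³⁺/Tl⁺ the anode: E°cell = +2.88 − (+1.29) = +1.59 V, n = 2.
Overall: F₂(g) + Tl⁺(aq) → 2 F⁻(aq) + Tl³⁺(aq)
Q = [F⁻]^2·[Tl³⁺] / (P(F₂)·[Tl⁺]); log Q = 2.593.
E = E° − (0.0592/n) log Q = +1.59 − (0.0592/2)(2.593) = +1.513 V.

+1.513 V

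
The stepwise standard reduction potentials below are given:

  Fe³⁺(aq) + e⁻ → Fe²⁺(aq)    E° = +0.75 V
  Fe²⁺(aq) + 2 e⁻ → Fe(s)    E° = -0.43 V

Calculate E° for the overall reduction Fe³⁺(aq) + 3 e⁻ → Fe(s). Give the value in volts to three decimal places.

Standard free energies of sequential steps add: ΔG°₃ = ΔG°₁ + ΔG°₂, so n₃E°₃ = n₁E°₁ + n₂E°₂.
E°₃ = (1×+0.75 + 2×-0.43) / 3 = (-0.110) / 3 = -0.037 V.

-0.037 V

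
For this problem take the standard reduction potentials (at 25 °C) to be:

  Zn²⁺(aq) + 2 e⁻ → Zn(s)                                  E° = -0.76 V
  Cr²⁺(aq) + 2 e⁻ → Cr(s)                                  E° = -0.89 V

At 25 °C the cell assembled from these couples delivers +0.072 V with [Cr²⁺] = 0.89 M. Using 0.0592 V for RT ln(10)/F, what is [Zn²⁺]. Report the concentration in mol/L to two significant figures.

0.0098 M

Zn²⁺/Zn is the cathode, Cr²⁺/Cr the anode: E°cell = +0.13 V, n = 2.
Overall reaction: Zn²⁺(aq) + Cr(s) → Zn(s) + Cr²⁺(aq); Q = [Cr²⁺]^1/[Zn²⁺]^1.
From E = E° − (0.0592/n) log Q: log Q = (E° − E)·n/0.0592 = (+0.13 − (+0.072))·2/0.0592 = 1.9595.
So 1·log[Zn²⁺] = 1·log(0.89) − log Q = -0.0506 − (1.9595) = -2.0101; [Zn²⁺] = 10^(-2.0101) ≈ 0.0098 M.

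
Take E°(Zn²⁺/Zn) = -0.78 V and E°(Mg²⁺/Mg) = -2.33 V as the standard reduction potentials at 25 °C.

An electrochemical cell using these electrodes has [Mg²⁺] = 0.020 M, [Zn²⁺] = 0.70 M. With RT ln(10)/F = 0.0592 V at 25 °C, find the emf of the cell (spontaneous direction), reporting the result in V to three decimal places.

+1.596 V

Zn²⁺/Zn is the cathode (higher E°), Mg²⁺/Mg the anode: E°cell = -0.78 − (-2.33) = +1.55 V, n = 2.
Overall: Zn²⁺(aq) + Mg(s) → Zn(s) + Mg²⁺(aq)
Q = [Mg²⁺] / ([Zn²⁺]); log Q = -1.544.
E = E° − (0.0592/n) log Q = +1.55 − (0.0592/2)(-1.544) = +1.596 V.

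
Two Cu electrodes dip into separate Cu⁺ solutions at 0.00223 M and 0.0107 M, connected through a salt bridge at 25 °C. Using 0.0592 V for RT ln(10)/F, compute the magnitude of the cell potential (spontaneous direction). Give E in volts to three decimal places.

+0.040 V

For a concentration cell E°cell = 0. The 0.0107 M side is the cathode (reduction is favoured where [Cu⁺] is higher).
With n = 1, E = −(0.0592/1) log([Cu⁺]ₐₙ/[Cu⁺]꜀ₐₜ) = −(0.0592/1) log(0.00223/0.0107) = −(0.0592/1)(-0.681) = +0.040 V.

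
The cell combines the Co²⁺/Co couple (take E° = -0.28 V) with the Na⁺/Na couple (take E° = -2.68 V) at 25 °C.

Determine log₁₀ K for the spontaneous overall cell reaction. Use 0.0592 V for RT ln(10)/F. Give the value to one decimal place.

81.1

Cathode: Co²⁺/Co; anode: Na⁺/Na. E°cell = +2.40 V, n = 2.
log K = nE°cell / 0.0592 = (2)(+2.40) / 0.0592 = 81.1.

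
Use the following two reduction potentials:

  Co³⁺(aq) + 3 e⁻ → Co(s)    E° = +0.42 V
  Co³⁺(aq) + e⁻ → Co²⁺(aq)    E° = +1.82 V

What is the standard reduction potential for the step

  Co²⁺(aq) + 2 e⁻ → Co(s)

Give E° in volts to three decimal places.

Sequential free energies add, so n₃E°₃ = n₁E°₁ + n₂E°₂.
With n₃ = 3, and the known step contributing 1×(+1.82) V, the unknown satisfies 2·E° = 3×(+0.42) − 1×(+1.82) = -0.560.
E° = -0.560 / 2 = -0.280 V.

-0.280 V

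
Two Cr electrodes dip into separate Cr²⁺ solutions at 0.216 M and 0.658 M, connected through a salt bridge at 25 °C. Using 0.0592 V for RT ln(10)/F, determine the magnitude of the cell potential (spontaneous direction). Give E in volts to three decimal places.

For a concentration cell E°cell = 0. The 0.658 M side is the cathode (reduction is favoured where [Cr²⁺] is higher).
With n = 2, E = −(0.0592/2) log([Cr²⁺]ₐₙ/[Cr²⁺]꜀ₐₜ) = −(0.0592/2) log(0.216/0.658) = −(0.0592/2)(-0.484) = +0.014 V.

+0.014 V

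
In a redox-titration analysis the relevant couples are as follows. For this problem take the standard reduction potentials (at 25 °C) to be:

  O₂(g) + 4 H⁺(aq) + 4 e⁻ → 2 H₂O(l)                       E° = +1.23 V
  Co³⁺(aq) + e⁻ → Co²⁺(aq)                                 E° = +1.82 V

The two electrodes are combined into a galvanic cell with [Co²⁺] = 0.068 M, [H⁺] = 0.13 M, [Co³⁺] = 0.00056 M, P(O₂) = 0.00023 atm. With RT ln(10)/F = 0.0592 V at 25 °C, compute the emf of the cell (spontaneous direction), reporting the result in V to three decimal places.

+0.573 V

Co³⁺/Co²⁺ is the cathode (higher E°), O₂/H₂O the anode: E°cell = +1.82 − (+1.23) = +0.59 V, n = 4.
Overall: 4 Co³⁺(aq) + 2 H₂O(l) → 4 Co²⁺(aq) + O₂(g) + 4 H⁺(aq)
Q = [Co²⁺]^4·P(O₂)·[H⁺]^4 / ([Co³⁺]^4); log Q = 1.155.
E = E° − (0.0592/n) log Q = +0.59 − (0.0592/4)(1.155) = +0.573 V.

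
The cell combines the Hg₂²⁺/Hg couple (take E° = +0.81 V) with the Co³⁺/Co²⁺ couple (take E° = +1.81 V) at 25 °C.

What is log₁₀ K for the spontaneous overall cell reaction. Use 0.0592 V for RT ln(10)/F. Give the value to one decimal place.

Cathode: Co³⁺/Co²⁺; anode: Hg₂²⁺/Hg. E°cell = +1.00 V, n = 2.
log K = nE°cell / 0.0592 = (2)(+1.00) / 0.0592 = 33.8.

33.8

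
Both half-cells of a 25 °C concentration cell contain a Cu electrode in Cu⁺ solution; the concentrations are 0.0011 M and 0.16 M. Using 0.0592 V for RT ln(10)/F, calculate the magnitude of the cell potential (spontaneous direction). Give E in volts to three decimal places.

For a concentration cell E°cell = 0. The 0.16 M side is the cathode (reduction is favoured where [Cu⁺] is higher).
With n = 1, E = −(0.0592/1) log([Cu⁺]ₐₙ/[Cu⁺]꜀ₐₜ) = −(0.0592/1) log(0.0011/0.16) = −(0.0592/1)(-2.163) = +0.128 V.

+0.128 V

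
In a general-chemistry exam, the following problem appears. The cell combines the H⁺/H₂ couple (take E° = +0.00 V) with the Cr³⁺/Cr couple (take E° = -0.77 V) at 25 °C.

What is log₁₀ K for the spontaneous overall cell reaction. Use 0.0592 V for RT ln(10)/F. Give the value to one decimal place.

Cathode: H⁺/H₂; anode: Cr³⁺/Cr. E°cell = +0.77 V, n = 6.
log K = nE°cell / 0.0592 = (6)(+0.77) / 0.0592 = 78.0.

78.0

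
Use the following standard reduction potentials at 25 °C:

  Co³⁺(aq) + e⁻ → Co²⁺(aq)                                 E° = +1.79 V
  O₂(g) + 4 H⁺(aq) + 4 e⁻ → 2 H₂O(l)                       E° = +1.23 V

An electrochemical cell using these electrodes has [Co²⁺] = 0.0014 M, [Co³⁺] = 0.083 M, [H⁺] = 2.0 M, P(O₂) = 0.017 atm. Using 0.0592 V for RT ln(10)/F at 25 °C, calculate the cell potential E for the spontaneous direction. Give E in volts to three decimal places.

+0.673 V

Co³⁺/Co²⁺ is the cathode (higher E°), O₂/H₂O the anode: E°cell = +1.79 − (+1.23) = +0.56 V, n = 4.
Overall: 4 Co³⁺(aq) + 2 H₂O(l) → 4 Co²⁺(aq) + O₂(g) + 4 H⁺(aq)
Q = [Co²⁺]^4·P(O₂)·[H⁺]^4 / ([Co³⁺]^4); log Q = -7.657.
E = E° − (0.0592/n) log Q = +0.56 − (0.0592/4)(-7.657) = +0.673 V.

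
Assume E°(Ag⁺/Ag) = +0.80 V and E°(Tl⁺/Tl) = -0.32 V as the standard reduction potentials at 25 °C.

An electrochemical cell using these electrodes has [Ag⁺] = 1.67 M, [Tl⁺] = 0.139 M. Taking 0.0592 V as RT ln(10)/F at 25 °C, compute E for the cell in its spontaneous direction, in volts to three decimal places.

+1.184 V

Ag⁺/Ag is the cathode (higher E°), Tl⁺/Tl the anode: E°cell = +0.80 − (-0.32) = +1.12 V, n = 1.
Overall: Ag⁺(aq) + Tl(s) → Ag(s) + Tl⁺(aq)
Q = [Tl⁺] / ([Ag⁺]); log Q = -1.080.
E = E° − (0.0592/n) log Q = +1.12 − (0.0592/1)(-1.080) = +1.184 V.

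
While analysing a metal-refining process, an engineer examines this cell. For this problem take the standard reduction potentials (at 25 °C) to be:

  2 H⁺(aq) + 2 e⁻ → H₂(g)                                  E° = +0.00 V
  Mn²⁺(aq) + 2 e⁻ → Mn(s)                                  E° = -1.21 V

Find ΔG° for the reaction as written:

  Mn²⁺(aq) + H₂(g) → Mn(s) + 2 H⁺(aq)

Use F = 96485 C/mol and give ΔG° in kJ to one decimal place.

+233.5 kJ

As written, Mn²⁺/Mn is reduced (cathode) and H⁺/H₂ is oxidised (anode), so E°cell = (-1.21) − (+0.00) = -1.21 V.
Balancing electrons gives n = 2.
ΔG° = −nFE° = −(2)(96485)(-1.21) = 233,494 J = +233.5 kJ.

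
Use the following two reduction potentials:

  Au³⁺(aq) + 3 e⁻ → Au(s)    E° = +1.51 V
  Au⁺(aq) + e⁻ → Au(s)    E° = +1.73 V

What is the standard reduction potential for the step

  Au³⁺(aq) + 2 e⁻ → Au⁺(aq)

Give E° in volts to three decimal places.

+1.400 V

Sequential free energies add, so n₃E°₃ = n₁E°₁ + n₂E°₂.
With n₃ = 3, and the known step contributing 1×(+1.73) V, the unknown satisfies 2·E° = 3×(+1.51) − 1×(+1.73) = +2.800.
E° = +2.800 / 2 = +1.400 V.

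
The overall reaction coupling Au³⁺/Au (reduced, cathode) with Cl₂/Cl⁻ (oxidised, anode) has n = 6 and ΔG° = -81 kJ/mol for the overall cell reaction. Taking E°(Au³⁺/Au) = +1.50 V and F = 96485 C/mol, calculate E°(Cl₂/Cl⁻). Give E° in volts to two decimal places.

E°cell = −ΔG°/(nF) = −(-81×10³)/((6)(96485)) = +0.140 V.
Since Au³⁺/Au is the cathode and Cl₂/Cl⁻ the anode, E°cell = E°(Au³⁺/Au) − E°(Cl₂/Cl⁻).
So E°(Cl₂/Cl⁻) = E°(Au³⁺/Au) − E°cell = (+1.50) − (+0.140) = +1.36 V.

+1.36 V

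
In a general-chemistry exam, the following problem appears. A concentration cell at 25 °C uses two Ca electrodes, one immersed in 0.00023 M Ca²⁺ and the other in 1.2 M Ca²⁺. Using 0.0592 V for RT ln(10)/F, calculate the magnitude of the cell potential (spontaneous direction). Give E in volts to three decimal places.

+0.110 V

For a concentration cell E°cell = 0. The 1.2 M side is the cathode (reduction is favoured where [Ca²⁺] is higher).
With n = 2, E = −(0.0592/2) log([Ca²⁺]ₐₙ/[Ca²⁺]꜀ₐₜ) = −(0.0592/2) log(0.00023/1.2) = −(0.0592/2)(-3.717) = +0.110 V.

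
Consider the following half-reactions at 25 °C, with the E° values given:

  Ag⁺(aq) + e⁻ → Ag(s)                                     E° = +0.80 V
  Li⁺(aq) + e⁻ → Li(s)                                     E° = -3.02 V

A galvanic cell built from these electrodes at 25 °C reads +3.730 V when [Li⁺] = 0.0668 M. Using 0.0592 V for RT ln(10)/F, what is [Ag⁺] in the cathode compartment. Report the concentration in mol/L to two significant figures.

0.0020 M

Ag⁺/Ag is the cathode, Li⁺/Li the anode: E°cell = +3.82 V, n = 1.
Overall reaction: Ag⁺(aq) + Li(s) → Ag(s) + Li⁺(aq); Q = [Li⁺]^1/[Ag⁺]^1.
From E = E° − (0.0592/n) log Q: log Q = (E° − E)·n/0.0592 = (+3.82 − (+3.730))·1/0.0592 = 1.5203.
So 1·log[Ag⁺] = 1·log(0.0668) − log Q = -1.1752 − (1.5203) = -2.6955; [Ag⁺] = 10^(-2.6955) ≈ 0.0020 M.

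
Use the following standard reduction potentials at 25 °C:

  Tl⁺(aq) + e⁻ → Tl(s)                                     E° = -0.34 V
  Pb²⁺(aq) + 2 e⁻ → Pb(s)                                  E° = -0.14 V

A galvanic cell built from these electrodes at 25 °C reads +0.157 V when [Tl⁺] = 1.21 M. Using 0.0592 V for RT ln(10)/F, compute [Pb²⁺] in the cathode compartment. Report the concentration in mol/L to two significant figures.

0.052 M

Pb²⁺/Pb is the cathode, Tl⁺/Tl the anode: E°cell = +0.20 V, n = 2.
Overall reaction: Pb²⁺(aq) + 2 Tl(s) → Pb(s) + 2 Tl⁺(aq); Q = [Tl⁺]^2/[Pb²⁺]^1.
From E = E° − (0.0592/n) log Q: log Q = (E° − E)·n/0.0592 = (+0.20 − (+0.157))·2/0.0592 = 1.4527.
So 1·log[Pb²⁺] = 2·log(1.21) − log Q = 0.1656 − (1.4527) = -1.2871; [Pb²⁺] = 10^(-1.2871) ≈ 0.052 M.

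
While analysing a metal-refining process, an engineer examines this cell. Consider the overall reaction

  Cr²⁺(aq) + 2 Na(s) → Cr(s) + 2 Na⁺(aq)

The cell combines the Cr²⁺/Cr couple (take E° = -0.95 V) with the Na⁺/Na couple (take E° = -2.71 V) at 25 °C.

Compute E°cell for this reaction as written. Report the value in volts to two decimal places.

The Cr²⁺/Cr couple has the higher reduction potential, so it is the cathode; Na⁺/Na is oxidised at the anode.
E°cell = E°(cathode) − E°(anode) = (-0.95) − (-2.71) = +1.76 V.
Since E°cell > 0, the reaction is spontaneous under standard conditions.

+1.76 V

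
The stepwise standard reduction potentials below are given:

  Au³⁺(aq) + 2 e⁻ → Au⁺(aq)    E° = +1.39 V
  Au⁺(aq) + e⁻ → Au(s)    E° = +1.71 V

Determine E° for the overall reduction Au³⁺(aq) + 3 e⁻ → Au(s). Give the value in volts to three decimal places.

Since ΔG° = −nFE° is additive over sequential reductions, n₃E°₃ = n₁E°₁ + n₂E°₂.
E°₃ = (2×+1.39 + 1×+1.71) / 3 = (+4.490) / 3 = +1.497 V.

+1.497 V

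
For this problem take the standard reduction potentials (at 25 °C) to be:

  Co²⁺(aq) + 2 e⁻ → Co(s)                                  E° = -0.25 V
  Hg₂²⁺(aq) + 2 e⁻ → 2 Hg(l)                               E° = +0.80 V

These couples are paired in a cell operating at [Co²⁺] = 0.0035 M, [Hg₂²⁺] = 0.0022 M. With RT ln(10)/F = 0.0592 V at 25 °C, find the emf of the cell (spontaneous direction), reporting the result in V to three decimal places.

Hg₂²⁺/Hg is the cathode (higher E°), Co²⁺/Co the anode: E°cell = +0.80 − (-0.25) = +1.05 V, n = 2.
Overall: Hg₂²⁺(aq) + Co(s) → 2 Hg(l) + Co²⁺(aq)
Q = [Co²⁺] / ([Hg₂²⁺]); log Q = 0.202.
E = E° − (0.0592/n) log Q = +1.05 − (0.0592/2)(0.202) = +1.044 V.

+1.044 V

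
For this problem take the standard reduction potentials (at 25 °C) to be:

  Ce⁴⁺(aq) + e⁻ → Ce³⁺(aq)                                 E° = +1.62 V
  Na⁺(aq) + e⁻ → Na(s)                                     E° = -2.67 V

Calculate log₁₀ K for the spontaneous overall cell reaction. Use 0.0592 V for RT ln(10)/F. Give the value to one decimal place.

72.5

Cathode: Ce⁴⁺/Ce³⁺; anode: Na⁺/Na. E°cell = +4.29 V, n = 1.
log K = nE°cell / 0.0592 = (1)(+4.29) / 0.0592 = 72.5.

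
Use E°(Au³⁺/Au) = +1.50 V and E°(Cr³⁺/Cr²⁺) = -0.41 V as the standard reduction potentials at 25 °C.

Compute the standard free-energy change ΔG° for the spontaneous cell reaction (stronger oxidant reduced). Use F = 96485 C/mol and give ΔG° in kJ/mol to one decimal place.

Au³⁺/Au (E° = +1.50 V) is the cathode; Cr³⁺/Cr²⁺ (E° = -0.41 V) is the anode, so E°cell = +1.91 V.
Balancing electrons gives n = 3 (lcm of 3 and 1).
ΔG° = −nFE° = −(3)(96485)(+1.91) = -552,859 J = -552.9 kJ/mol.

-552.9 kJ/mol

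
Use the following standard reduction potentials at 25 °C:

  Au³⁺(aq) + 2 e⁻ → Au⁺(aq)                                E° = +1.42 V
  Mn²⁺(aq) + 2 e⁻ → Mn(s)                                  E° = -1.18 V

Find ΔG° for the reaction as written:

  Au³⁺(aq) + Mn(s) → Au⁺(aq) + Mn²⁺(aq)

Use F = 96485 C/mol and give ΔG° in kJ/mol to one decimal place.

-501.7 kJ/mol

As written, Au³⁺/Au⁺ is reduced (cathode) and Mn²⁺/Mn is oxidised (anode), so E°cell = (+1.42) − (-1.18) = +2.60 V.
Balancing electrons gives n = 2.
ΔG° = −nFE° = −(2)(96485)(+2.60) = -501,722 J = -501.7 kJ/mol.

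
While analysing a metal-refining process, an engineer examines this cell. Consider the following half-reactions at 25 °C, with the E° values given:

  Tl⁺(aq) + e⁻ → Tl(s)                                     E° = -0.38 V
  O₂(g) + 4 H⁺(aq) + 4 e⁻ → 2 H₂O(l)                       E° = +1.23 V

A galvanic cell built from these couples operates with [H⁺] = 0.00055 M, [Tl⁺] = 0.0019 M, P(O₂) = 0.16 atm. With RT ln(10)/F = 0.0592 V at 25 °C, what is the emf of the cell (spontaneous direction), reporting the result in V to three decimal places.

O₂/H₂O is the cathode (higher E°), Tl⁺/Tl the anode: E°cell = +1.23 − (-0.38) = +1.61 V, n = 4.
Overall: O₂(g) + 4 H⁺(aq) + 4 Tl(s) → 2 H₂O(l) + 4 Tl⁺(aq)
Q = [Tl⁺]^4 / (P(O₂)·[H⁺]^4); log Q = 2.949.
E = E° − (0.0592/n) log Q = +1.61 − (0.0592/4)(2.949) = +1.566 V.

+1.566 V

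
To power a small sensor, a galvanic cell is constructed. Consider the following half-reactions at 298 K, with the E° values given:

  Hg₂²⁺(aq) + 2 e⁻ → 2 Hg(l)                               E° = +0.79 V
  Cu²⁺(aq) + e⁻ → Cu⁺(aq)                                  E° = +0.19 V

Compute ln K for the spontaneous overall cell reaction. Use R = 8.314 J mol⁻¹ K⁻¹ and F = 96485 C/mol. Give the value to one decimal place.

Cathode: Hg₂²⁺/Hg; anode: Cu²⁺/Cu⁺. E°cell = (+0.79) − (+0.19) = +0.60 V, with n = 2.
ΔG° = −nFE° = −RT ln K, so ln K = nFE°/(RT) = (2)(96485)(+0.60) / ((8.314)(298)) = 46.732.

46.7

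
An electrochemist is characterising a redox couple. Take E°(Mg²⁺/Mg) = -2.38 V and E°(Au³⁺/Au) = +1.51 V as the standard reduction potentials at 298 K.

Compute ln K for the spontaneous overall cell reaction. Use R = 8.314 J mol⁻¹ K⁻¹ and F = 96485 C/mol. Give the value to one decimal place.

908.9

Cathode: Au³⁺/Au; anode: Mg²⁺/Mg. E°cell = (+1.51) − (-2.38) = +3.89 V, with n = 6.
ΔG° = −nFE° = −RT ln K, so ln K = nFE°/(RT) = (6)(96485)(+3.89) / ((8.314)(298)) = 908.938.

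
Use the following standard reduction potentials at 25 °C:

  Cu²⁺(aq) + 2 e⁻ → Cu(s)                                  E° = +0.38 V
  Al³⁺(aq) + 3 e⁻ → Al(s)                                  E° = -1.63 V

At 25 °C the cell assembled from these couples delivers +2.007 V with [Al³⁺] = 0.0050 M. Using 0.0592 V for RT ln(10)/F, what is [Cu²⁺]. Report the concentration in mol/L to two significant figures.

0.023 M

Cu²⁺/Cu is the cathode, Al³⁺/Al the anode: E°cell = +2.01 V, n = 6.
Overall reaction: 3 Cu²⁺(aq) + 2 Al(s) → 3 Cu(s) + 2 Al³⁺(aq); Q = [Al³⁺]^2/[Cu²⁺]^3.
From E = E° − (0.0592/n) log Q: log Q = (E° − E)·n/0.0592 = (+2.01 − (+2.007))·6/0.0592 = 0.3041.
So 3·log[Cu²⁺] = 2·log(0.005) − log Q = -4.6021 − (0.3041) = -4.9062; log[Cu²⁺] = -4.9062 / 3 = -1.6354; [Cu²⁺] = 10^(-1.6354) ≈ 0.023 M.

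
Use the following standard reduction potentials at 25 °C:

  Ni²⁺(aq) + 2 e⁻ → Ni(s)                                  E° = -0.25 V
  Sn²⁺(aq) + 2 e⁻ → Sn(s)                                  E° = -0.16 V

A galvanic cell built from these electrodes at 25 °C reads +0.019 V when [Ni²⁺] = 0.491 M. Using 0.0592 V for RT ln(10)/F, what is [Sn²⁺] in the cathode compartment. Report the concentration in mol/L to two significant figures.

0.0020 M

Sn²⁺/Sn is the cathode, Ni²⁺/Ni the anode: E°cell = +0.09 V, n = 2.
Overall reaction: Sn²⁺(aq) + Ni(s) → Sn(s) + Ni²⁺(aq); Q = [Ni²⁺]^1/[Sn²⁺]^1.
From E = E° − (0.0592/n) log Q: log Q = (E° − E)·n/0.0592 = (+0.09 − (+0.019))·2/0.0592 = 2.3986.
So 1·log[Sn²⁺] = 1·log(0.491) − log Q = -0.3089 − (2.3986) = -2.7075; [Sn²⁺] = 10^(-2.7075) ≈ 0.0020 M.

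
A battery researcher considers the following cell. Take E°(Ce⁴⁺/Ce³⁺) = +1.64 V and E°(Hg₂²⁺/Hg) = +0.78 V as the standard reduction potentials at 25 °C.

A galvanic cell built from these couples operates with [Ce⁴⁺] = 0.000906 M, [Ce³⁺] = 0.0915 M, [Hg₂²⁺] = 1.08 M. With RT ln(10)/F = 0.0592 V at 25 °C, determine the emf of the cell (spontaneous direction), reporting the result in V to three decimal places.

Ce⁴⁺/Ce³⁺ is the cathode (higher E°), Hg₂²⁺/Hg the anode: E°cell = +1.64 − (+0.78) = +0.86 V, n = 2.
Overall: 2 Ce⁴⁺(aq) + 2 Hg(l) → 2 Ce³⁺(aq) + Hg₂²⁺(aq)
Q = [Ce³⁺]^2·[Hg₂²⁺] / ([Ce⁴⁺]^2); log Q = 4.042.
E = E° − (0.0592/n) log Q = +0.86 − (0.0592/2)(4.042) = +0.740 V.

+0.740 V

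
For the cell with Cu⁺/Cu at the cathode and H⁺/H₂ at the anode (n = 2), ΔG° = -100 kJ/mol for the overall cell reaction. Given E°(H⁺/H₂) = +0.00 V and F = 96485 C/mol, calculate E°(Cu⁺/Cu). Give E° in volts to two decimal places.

+0.52 V

E°cell = −ΔG°/(nF) = −(-100×10³)/((2)(96485)) = +0.518 V.
Since Cu⁺/Cu is the cathode and H⁺/H₂ the anode, E°cell = E°(Cu⁺/Cu) − E°(H⁺/H₂).
So E°(Cu⁺/Cu) = E°cell + E°(H⁺/H₂) = +0.518 + (+0.00) = +0.52 V.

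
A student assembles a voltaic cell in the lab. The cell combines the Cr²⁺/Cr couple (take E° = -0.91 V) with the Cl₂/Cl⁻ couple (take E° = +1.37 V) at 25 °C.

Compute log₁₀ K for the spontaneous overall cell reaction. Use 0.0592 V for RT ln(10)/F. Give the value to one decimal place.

Cathode: Cl₂/Cl⁻; anode: Cr²⁺/Cr. E°cell = +2.28 V, n = 2.
log K = nE°cell / 0.0592 = (2)(+2.28) / 0.0592 = 77.0.

77.0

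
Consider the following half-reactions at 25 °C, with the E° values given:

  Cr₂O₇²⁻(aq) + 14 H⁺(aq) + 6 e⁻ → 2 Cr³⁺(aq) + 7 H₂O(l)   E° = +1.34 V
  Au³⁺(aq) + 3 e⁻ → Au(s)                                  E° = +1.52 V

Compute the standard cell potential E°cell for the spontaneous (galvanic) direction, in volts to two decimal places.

+0.18 V

The Au³⁺/Au couple has the higher reduction potential, so it is the cathode; Cr₂O₇²⁻/Cr³⁺ is oxidised at the anode.
E°cell = E°(cathode) − E°(anode) = (+1.52) − (+1.34) = +0.18 V.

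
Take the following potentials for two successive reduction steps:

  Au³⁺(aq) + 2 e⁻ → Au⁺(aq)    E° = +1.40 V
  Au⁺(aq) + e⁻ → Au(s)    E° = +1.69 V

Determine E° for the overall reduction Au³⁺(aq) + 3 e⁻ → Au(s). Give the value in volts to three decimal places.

+1.497 V

Adding the free-energy changes (−nFE°) of the two steps gives −n₃FE°₃ = −n₁FE°₁ − n₂FE°₂.
E°₃ = (2×+1.40 + 1×+1.69) / 3 = (+4.490) / 3 = +1.497 V.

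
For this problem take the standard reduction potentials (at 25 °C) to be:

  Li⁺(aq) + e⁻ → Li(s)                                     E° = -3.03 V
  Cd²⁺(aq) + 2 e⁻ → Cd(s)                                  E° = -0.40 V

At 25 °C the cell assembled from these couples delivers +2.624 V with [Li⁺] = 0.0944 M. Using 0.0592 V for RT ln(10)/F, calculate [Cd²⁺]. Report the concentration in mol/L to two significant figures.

Cd²⁺/Cd is the cathode, Li⁺/Li the anode: E°cell = +2.63 V, n = 2.
Overall reaction: Cd²⁺(aq) + 2 Li(s) → Cd(s) + 2 Li⁺(aq); Q = [Li⁺]^2/[Cd²⁺]^1.
From E = E° − (0.0592/n) log Q: log Q = (E° − E)·n/0.0592 = (+2.63 − (+2.624))·2/0.0592 = 0.2027.
So 1·log[Cd²⁺] = 2·log(0.0944) − log Q = -2.0501 − (0.2027) = -2.2528; [Cd²⁺] = 10^(-2.2528) ≈ 0.0056 M.

0.0056 M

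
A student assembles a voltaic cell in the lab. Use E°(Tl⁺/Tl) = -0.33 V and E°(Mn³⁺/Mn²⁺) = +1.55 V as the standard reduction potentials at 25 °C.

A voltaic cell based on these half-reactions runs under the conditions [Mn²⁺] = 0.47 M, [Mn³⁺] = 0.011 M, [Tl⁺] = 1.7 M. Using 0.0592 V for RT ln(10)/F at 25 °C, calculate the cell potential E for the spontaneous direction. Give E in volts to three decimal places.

Mn³⁺/Mn²⁺ is the cathode (higher E°), Tl⁺/Tl the anode: E°cell = +1.55 − (-0.33) = +1.88 V, n = 1.
Overall: Mn³⁺(aq) + Tl(s) → Mn²⁺(aq) + Tl⁺(aq)
Q = [Mn²⁺]·[Tl⁺] / ([Mn³⁺]); log Q = 1.861.
E = E° − (0.0592/n) log Q = +1.88 − (0.0592/1)(1.861) = +1.770 V.

+1.770 V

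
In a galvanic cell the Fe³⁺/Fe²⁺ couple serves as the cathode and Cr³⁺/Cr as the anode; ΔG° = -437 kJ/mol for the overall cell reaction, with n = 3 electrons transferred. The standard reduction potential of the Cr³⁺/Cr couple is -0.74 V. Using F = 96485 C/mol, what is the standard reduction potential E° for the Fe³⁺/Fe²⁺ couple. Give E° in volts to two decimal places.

E°cell = −ΔG°/(nF) = −(-437×10³)/((3)(96485)) = +1.510 V.
Since Fe³⁺/Fe²⁺ is the cathode and Cr³⁺/Cr the anode, E°cell = E°(Fe³⁺/Fe²⁺) − E°(Cr³⁺/Cr).
So E°(Fe³⁺/Fe²⁺) = E°cell + E°(Cr³⁺/Cr) = +1.510 + (-0.74) = +0.77 V.

+0.77 V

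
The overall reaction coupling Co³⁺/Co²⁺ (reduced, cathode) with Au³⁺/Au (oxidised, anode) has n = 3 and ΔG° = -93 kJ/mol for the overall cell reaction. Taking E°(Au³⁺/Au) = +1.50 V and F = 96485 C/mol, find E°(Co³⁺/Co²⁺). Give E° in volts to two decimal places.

+1.82 V

E°cell = −ΔG°/(nF) = −(-93×10³)/((3)(96485)) = +0.321 V.
Since Co³⁺/Co²⁺ is the cathode and Au³⁺/Au the anode, E°cell = E°(Co³⁺/Co²⁺) − E°(Au³⁺/Au).
So E°(Co³⁺/Co²⁺) = E°cell + E°(Au³⁺/Au) = +0.321 + (+1.50) = +1.82 V.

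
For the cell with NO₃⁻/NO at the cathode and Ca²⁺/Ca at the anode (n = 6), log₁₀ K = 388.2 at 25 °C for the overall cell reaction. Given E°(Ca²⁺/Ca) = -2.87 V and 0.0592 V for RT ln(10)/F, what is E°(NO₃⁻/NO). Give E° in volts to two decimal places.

E°cell = (0.0592/n)·log K = (0.0592/6)(388.2) = +3.830 V.
Since NO₃⁻/NO is the cathode and Ca²⁺/Ca the anode, E°cell = E°(NO₃⁻/NO) − E°(Ca²⁺/Ca).
So E°(NO₃⁻/NO) = E°cell + E°(Ca²⁺/Ca) = +3.830 + (-2.87) = +0.96 V.

+0.96 V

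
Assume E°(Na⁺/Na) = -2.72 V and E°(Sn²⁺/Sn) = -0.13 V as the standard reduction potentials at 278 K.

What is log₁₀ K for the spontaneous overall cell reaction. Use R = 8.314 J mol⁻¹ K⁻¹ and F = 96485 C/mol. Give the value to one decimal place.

Cathode: Sn²⁺/Sn; anode: Na⁺/Na. E°cell = (-0.13) − (-2.72) = +2.59 V, with n = 2.
ΔG° = −nFE° = −RT ln K, so ln K = nFE°/(RT) = (2)(96485)(+2.59) / ((8.314)(278)) = 216.239.
log₁₀ K = 216.239 / ln 10 = 93.9.

93.9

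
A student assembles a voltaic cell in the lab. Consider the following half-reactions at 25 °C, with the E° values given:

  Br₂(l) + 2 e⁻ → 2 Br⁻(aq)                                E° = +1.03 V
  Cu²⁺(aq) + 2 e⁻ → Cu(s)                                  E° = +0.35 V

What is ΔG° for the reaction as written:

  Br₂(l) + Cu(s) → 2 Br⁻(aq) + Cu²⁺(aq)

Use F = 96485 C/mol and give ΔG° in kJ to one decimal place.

-131.2 kJ

As written, Br₂/Br⁻ is reduced (cathode) and Cu²⁺/Cu is oxidised (anode), so E°cell = (+1.03) − (+0.35) = +0.68 V.
Balancing electrons gives n = 2.
ΔG° = −nFE° = −(2)(96485)(+0.68) = -131,220 J = -131.2 kJ.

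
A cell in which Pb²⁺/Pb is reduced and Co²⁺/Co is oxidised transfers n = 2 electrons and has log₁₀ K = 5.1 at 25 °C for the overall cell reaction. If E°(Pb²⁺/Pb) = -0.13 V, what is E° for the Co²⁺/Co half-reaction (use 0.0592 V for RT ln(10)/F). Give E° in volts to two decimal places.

-0.28 V

E°cell = (0.0592/n)·log K = (0.0592/2)(5.1) = +0.151 V.
Since Pb²⁺/Pb is the cathode and Co²⁺/Co the anode, E°cell = E°(Pb²⁺/Pb) − E°(Co²⁺/Co).
So E°(Co²⁺/Co) = E°(Pb²⁺/Pb) − E°cell = (-0.13) − (+0.151) = -0.28 V.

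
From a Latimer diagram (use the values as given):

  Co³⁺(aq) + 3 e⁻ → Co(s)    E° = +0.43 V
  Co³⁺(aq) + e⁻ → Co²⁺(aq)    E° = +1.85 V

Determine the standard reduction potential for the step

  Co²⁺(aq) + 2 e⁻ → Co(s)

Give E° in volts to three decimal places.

-0.280 V

Sequential free energies add, so n₃E°₃ = n₁E°₁ + n₂E°₂.
With n₃ = 3, and the known step contributing 1×(+1.85) V, the unknown satisfies 2·E° = 3×(+0.43) − 1×(+1.85) = -0.560.
E° = -0.560 / 2 = -0.280 V.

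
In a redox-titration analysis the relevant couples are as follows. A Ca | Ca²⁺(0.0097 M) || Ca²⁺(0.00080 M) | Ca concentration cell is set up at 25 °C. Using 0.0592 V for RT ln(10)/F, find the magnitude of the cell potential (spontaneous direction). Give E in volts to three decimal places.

For a concentration cell E°cell = 0. The 0.0097 M side is the cathode (reduction is favoured where [Ca²⁺] is higher).
With n = 2, E = −(0.0592/2) log([Ca²⁺]ₐₙ/[Ca²⁺]꜀ₐₜ) = −(0.0592/2) log(0.0008/0.0097) = −(0.0592/2)(-1.084) = +0.032 V.

+0.032 V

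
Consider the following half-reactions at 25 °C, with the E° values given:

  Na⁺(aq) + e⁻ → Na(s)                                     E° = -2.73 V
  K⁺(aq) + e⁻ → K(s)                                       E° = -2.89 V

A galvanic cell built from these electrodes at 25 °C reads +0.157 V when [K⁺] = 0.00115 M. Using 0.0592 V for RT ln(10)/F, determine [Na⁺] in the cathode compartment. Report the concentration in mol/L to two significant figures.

Na⁺/Na is the cathode, K⁺/K the anode: E°cell = +0.16 V, n = 1.
Overall reaction: Na⁺(aq) + K(s) → Na(s) + K⁺(aq); Q = [K⁺]^1/[Na⁺]^1.
From E = E° − (0.0592/n) log Q: log Q = (E° − E)·n/0.0592 = (+0.16 − (+0.157))·1/0.0592 = 0.0507.
So 1·log[Na⁺] = 1·log(0.00115) − log Q = -2.9393 − (0.0507) = -2.9900; [Na⁺] = 10^(-2.9900) ≈ 0.0010 M.

0.0010 M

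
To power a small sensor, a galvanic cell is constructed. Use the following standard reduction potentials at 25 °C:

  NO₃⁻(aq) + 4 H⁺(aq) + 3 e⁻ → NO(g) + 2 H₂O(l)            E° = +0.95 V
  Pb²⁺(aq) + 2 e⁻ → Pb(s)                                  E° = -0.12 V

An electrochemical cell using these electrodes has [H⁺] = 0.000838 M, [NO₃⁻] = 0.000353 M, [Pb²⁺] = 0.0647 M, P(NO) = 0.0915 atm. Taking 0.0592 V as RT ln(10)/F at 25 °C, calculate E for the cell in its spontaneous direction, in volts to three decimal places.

+0.815 V

NO₃⁻/NO is the cathode (higher E°), Pb²⁺/Pb the anode: E°cell = +0.95 − (-0.12) = +1.07 V, n = 6.
Overall: 2 NO₃⁻(aq) + 8 H⁺(aq) + 3 Pb(s) → 2 NO(g) + 4 H₂O(l) + 3 Pb²⁺(aq)
Q = P(NO)^2·[Pb²⁺]^3 / ([NO₃⁻]^2·[H⁺]^8); log Q = 25.874.
E = E° − (0.0592/n) log Q = +1.07 − (0.0592/6)(25.874) = +0.815 V.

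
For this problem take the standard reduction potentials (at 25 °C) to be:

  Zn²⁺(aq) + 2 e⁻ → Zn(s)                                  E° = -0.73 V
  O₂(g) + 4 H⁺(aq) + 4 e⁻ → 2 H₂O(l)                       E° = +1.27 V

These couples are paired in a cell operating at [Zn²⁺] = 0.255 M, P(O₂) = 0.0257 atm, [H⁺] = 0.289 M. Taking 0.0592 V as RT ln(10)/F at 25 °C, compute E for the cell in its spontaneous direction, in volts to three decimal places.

+1.962 V

O₂/H₂O is the cathode (higher E°), Zn²⁺/Zn the anode: E°cell = +1.27 − (-0.73) = +2.00 V, n = 4.
Overall: O₂(g) + 4 H⁺(aq) + 2 Zn(s) → 2 H₂O(l) + 2 Zn²⁺(aq)
Q = [Zn²⁺]^2 / (P(O₂)·[H⁺]^4); log Q = 2.560.
E = E° − (0.0592/n) log Q = +2.00 − (0.0592/4)(2.560) = +1.962 V.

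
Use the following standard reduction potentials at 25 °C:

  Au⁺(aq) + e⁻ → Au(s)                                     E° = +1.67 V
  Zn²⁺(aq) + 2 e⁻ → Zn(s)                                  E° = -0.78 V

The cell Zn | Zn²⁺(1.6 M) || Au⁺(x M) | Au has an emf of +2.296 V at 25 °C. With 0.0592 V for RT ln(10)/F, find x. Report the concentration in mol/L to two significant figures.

Au⁺/Au is the cathode, Zn²⁺/Zn the anode: E°cell = +2.45 V, n = 2.
Overall reaction: 2 Au⁺(aq) + Zn(s) → 2 Au(s) + Zn²⁺(aq); Q = [Zn²⁺]^1/[Au⁺]^2.
From E = E° − (0.0592/n) log Q: log Q = (E° − E)·n/0.0592 = (+2.45 − (+2.296))·2/0.0592 = 5.2027.
So 2·log[Au⁺] = 1·log(1.6) − log Q = 0.2041 − (5.2027) = -4.9986; log[Au⁺] = -4.9986 / 2 = -2.4993; [Au⁺] = 10^(-2.4993) ≈ 0.0032 M.

0.0032 M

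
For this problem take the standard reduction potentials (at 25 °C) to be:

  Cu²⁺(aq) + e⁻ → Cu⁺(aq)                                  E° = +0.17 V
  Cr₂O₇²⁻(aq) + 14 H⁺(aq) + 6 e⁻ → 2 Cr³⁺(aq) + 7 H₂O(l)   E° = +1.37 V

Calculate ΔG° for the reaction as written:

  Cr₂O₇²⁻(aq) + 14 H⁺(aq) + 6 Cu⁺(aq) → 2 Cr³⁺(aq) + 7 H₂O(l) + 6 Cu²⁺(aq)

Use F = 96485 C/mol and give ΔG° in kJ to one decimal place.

As written, Cr₂O₇²⁻/Cr³⁺ is reduced (cathode) and Cu²⁺/Cu⁺ is oxidised (anode), so E°cell = (+1.37) − (+0.17) = +1.20 V.
Balancing electrons gives n = 6.
ΔG° = −nFE° = −(6)(96485)(+1.20) = -694,692 J = -694.7 kJ.

-694.7 kJ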